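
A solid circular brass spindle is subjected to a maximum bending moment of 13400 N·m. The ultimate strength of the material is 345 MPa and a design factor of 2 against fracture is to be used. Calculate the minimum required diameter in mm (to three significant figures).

σ_allow = 345/2 = 172.5 MPa.
For a solid circular section σ = 32M/(πd³), so d³ = 32M/(π σ_allow) = 32×1.3400×10^7/(π×172.5) = 791300 mm³.
d = 92.49 mm.

d = 92.5 mm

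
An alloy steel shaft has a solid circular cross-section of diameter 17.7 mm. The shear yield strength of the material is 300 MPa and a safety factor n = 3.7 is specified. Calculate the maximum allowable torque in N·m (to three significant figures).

τ_allow = 300/3.7 = 81.08 MPa.
For a solid shaft T_allow = τ_allow·πd³/16; πd³/16 = π×17.7³/16 = 1089 mm³.
T_allow = 81.08×1089 = 88280 N·mm = 88.28 N·m.

T_allow = 88.3 N·m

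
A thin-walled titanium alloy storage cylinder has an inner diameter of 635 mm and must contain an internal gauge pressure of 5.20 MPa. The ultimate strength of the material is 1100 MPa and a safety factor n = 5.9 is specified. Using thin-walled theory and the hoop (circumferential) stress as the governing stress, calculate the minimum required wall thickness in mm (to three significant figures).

t = 8.86 mm

σ_allow = 1100/5.9 = 186.4 MPa.
Hoop stress σ_h = pD/(2t), so t = pD/(2σ_allow) = 5.20×635/(2×186.4) = 8.855 mm.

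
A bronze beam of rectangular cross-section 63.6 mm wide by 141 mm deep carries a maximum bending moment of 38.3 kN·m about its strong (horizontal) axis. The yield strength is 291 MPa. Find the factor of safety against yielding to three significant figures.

n = 1.60

Section modulus S = bh²/6 = 63.6×141²/6 = 210700 mm³.
σ = M/S = 3.8300×10^7/210700 = 181.7 MPa.
n = 291/181.7 = 1.601.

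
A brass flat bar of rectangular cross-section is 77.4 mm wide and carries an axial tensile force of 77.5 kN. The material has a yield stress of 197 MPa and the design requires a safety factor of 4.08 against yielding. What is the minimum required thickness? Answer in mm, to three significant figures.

σ_allow = 197/4.08 = 48.28 MPa.
Required area A = F/σ_allow = 77500/48.28 = 1605 mm².
t = A/w = 1605/77.4 = 20.74 mm.

t = 20.7 mm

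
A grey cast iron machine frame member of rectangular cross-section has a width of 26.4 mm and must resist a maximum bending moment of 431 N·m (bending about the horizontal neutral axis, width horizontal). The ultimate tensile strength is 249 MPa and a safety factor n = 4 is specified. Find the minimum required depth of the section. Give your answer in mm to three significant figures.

σ_allow = 249/4 = 62.25 MPa.
For a rectangular section σ = 6M/(bh²), so h² = 6M/(b σ_allow) = 6×431000/(26.4×62.25) = 1574 mm².
h = 39.67 mm.

h = 39.7 mm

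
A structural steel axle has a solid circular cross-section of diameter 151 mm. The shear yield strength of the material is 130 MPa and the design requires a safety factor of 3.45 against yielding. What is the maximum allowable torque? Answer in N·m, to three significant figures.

T_allow = 25500 N·m

τ_allow = 130/3.45 = 37.68 MPa.
For a solid shaft T_allow = τ_allow·πd³/16; πd³/16 = π×151³/16 = 676000 mm³.
T_allow = 37.68×676000 = 2.547×10^7 N·mm = 25470 N·m.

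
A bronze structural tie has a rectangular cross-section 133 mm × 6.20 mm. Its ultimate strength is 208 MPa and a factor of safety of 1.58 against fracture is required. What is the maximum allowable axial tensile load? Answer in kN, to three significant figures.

F_allow = 109 kN

σ_allow = 208/1.58 = 131.6 MPa.
A = 133×6.20 = 824.6 mm².
F_allow = σ_allow × A = 131.6×824.6 = 108600 N.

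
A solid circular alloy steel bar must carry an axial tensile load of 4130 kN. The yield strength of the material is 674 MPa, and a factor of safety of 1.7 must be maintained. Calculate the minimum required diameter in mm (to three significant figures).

d = 115 mm

Allowable stress σ_allow = 674/1.7 = 396.5 MPa.
Required area A = F/σ_allow = 4130000/396.5 = 10420 mm².
A = πd²/4 → d = √(4A/π) = 115.2 mm.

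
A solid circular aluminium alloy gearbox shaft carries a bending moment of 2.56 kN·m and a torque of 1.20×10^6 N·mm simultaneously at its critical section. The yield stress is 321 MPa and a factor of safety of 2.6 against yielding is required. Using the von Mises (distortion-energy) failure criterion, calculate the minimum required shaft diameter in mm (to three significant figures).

d = 61.1 mm

σ_allow = σ_y/n = 321/2.6 = 123.5 MPa.
For a solid shaft σ_b = 32M/(πd³) and τ = 16T/(πd³), so the von Mises stress is σ' = (16/πd³)·√(4M²+3T²).
√(4M²+3T²) = √(4×(2.560×10^6)² + 3×(1.200×10^6)²) = 5.526×10^6 N·mm.
d³ = 16×5.526×10^6/(π×123.5) = 227900 mm³.
d = 61.09 mm.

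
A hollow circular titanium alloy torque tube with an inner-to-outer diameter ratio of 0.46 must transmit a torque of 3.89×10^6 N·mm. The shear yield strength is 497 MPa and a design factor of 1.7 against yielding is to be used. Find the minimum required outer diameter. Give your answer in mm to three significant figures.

τ_allow = 497/1.7 = 292.4 MPa.
For a hollow shaft τ = 16T/[πd_o³(1−k⁴)] with k = 0.46, so 1−k⁴ = 0.9552.
d_o³ = 16T/[π τ_allow (1−k⁴)] = 16×3890000/(π×292.4×0.9552) = 70940 mm³.
d_o = 41.40 mm.

d_o = 41.4 mm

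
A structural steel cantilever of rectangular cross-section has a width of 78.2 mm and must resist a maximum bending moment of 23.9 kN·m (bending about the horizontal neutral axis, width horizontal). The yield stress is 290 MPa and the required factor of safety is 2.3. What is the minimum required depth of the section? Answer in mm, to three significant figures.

σ_allow = 290/2.3 = 126.1 MPa.
For a rectangular section σ = 6M/(bh²), so h² = 6M/(b σ_allow) = 6×2.3900×10^7/(78.2×126.1) = 14540 mm².
h = 120.6 mm.

h = 121 mm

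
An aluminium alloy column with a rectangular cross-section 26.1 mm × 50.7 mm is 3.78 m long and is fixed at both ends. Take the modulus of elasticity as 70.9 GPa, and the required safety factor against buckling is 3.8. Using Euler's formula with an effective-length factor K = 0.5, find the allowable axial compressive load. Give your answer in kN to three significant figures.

Buckling occurs about the weak axis: I_min = h·b³/12 = 50.7×26.1³/12 = 75120 mm⁴ (b = 26.1 mm is the smaller dimension).
Effective length L_e = KL = 0.5×3.78 m = 1890 mm.
Euler critical load P_cr = π²EI/L_e² = π²×70900×75120/1890² = 14720 N.
P_allow = P_cr/n = 14720/3.8 = 3872 N.

P_allow = 3.87 kN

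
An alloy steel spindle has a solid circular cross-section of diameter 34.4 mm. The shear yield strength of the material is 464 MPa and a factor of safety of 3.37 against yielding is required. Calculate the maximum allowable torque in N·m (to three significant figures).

τ_allow = 464/3.37 = 137.7 MPa.
For a solid shaft T_allow = τ_allow·πd³/16; πd³/16 = π×34.4³/16 = 7993 mm³.
T_allow = 137.7×7993 = 1.101×10^6 N·mm = 1101 N·m.

T_allow = 1100 N·m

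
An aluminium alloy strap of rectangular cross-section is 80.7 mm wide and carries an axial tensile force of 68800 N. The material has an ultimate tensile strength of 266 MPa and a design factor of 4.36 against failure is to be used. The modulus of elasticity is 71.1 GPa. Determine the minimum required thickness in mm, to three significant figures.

t = 14.0 mm

σ_allow = 266/4.36 = 61.01 MPa.
Required area A = F/σ_allow = 68800/61.01 = 1128 mm².
t = A/w = 1128/80.7 = 13.97 mm.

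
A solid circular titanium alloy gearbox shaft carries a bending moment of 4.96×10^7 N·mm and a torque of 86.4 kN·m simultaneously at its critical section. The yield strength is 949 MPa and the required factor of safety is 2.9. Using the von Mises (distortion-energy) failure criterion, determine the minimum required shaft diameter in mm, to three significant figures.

d = 141 mm

σ_allow = σ_y/n = 949/2.9 = 327.2 MPa.
For a solid shaft σ_b = 32M/(πd³) and τ = 16T/(πd³), so the von Mises stress is σ' = (16/πd³)·√(4M²+3T²).
√(4M²+3T²) = √(4×(4.960×10^7)² + 3×(8.640×10^7)²) = 1.795×10^8 N·mm.
d³ = 16×1.795×10^8/(π×327.2) = 2.794×10^6 mm³.
d = 140.8 mm.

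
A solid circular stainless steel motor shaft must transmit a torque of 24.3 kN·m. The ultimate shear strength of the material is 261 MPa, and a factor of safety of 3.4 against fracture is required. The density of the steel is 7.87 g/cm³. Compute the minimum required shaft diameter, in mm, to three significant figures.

Allowable shear stress τ_allow = 261/3.4 = 76.76 MPa.
For a solid shaft τ = 16T/(πd³), so d³ = 16T/(π τ_allow) = 16×2.4300×10^7/(π×76.76) = 1.612×10^6 mm³.
d = (1.612×10^6)^(1/3) = 117.3 mm.

d = 117 mm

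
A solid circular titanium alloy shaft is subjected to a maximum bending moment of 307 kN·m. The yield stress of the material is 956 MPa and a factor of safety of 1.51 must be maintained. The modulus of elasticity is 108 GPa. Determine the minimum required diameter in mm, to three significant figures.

d = 170 mm

σ_allow = 956/1.51 = 633.1 MPa.
For a solid circular section σ = 32M/(πd³), so d³ = 32M/(π σ_allow) = 32×3.0700×10^8/(π×633.1) = 4.939×10^6 mm³.
d = 170.3 mm.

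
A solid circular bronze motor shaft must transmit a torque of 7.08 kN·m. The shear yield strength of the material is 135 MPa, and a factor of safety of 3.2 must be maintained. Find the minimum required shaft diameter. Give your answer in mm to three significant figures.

Allowable shear stress τ_allow = 135/3.2 = 42.19 MPa.
For a solid shaft τ = 16T/(πd³), so d³ = 16T/(π τ_allow) = 16×7080000/(π×42.19) = 854700 mm³.
d = (854700)^(1/3) = 94.90 mm.

d = 94.9 mm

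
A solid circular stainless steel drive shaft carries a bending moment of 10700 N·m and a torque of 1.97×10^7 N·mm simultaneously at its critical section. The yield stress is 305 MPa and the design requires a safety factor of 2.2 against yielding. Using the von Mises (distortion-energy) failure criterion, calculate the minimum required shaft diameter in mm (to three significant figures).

d = 114 mm

σ_allow = σ_y/n = 305/2.2 = 138.6 MPa.
For a solid shaft σ_b = 32M/(πd³) and τ = 16T/(πd³), so the von Mises stress is σ' = (16/πd³)·√(4M²+3T²).
√(4M²+3T²) = √(4×(1.070×10^7)² + 3×(1.970×10^7)²) = 4.028×10^7 N·mm.
d³ = 16×4.028×10^7/(π×138.6) = 1.480×10^6 mm³.
d = 114.0 mm.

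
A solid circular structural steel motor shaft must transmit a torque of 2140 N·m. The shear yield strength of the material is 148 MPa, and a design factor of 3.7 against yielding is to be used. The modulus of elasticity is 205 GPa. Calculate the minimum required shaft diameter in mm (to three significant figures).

d = 64.8 mm

Allowable shear stress τ_allow = 148/3.7 = 40.00 MPa.
For a solid shaft τ = 16T/(πd³), so d³ = 16T/(π τ_allow) = 16×2140000/(π×40.00) = 272500 mm³.
d = (272500)^(1/3) = 64.83 mm.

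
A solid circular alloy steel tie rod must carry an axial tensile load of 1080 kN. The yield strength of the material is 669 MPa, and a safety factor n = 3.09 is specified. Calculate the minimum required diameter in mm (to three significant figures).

d = 79.7 mm

Allowable stress σ_allow = 669/3.09 = 216.5 MPa.
Required area A = F/σ_allow = 1080000/216.5 = 4988 mm².
A = πd²/4 → d = √(4A/π) = 79.70 mm.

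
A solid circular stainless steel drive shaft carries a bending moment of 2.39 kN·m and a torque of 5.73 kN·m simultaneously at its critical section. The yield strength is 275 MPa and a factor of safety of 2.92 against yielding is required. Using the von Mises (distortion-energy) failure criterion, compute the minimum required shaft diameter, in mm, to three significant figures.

d = 84.1 mm

σ_allow = σ_y/n = 275/2.92 = 94.18 MPa.
For a solid shaft σ_b = 32M/(πd³) and τ = 16T/(πd³), so the von Mises stress is σ' = (16/πd³)·√(4M²+3T²).
√(4M²+3T²) = √(4×(2.390×10^6)² + 3×(5.730×10^6)²) = 1.102×10^7 N·mm.
d³ = 16×1.102×10^7/(π×94.18) = 595700 mm³.
d = 84.14 mm.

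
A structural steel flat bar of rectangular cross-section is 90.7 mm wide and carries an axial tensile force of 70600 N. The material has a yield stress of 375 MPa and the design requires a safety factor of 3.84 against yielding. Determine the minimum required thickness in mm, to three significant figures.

t = 7.97 mm

σ_allow = 375/3.84 = 97.66 MPa.
Required area A = F/σ_allow = 70600/97.66 = 722.9 mm².
t = A/w = 722.9/90.7 = 7.971 mm.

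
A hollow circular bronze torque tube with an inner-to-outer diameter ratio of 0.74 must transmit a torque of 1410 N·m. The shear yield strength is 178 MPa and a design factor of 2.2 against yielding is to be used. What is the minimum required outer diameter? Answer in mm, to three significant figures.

τ_allow = 178/2.2 = 80.91 MPa.
For a hollow shaft τ = 16T/[πd_o³(1−k⁴)] with k = 0.74, so 1−k⁴ = 0.7001.
d_o³ = 16T/[π τ_allow (1−k⁴)] = 16×1410000/(π×80.91×0.7001) = 126800 mm³.
d_o = 50.23 mm.

d_o = 50.2 mm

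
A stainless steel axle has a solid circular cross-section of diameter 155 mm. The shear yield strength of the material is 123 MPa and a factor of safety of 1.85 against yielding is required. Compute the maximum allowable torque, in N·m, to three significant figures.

T_allow = 48600 N·m

τ_allow = 123/1.85 = 66.49 MPa.
For a solid shaft T_allow = τ_allow·πd³/16; πd³/16 = π×155³/16 = 731200 mm³.
T_allow = 66.49×731200 = 4.861×10^7 N·mm = 48610 N·m.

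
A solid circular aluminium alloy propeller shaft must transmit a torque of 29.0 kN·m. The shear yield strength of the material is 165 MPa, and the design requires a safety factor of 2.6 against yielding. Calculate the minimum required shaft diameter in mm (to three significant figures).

Allowable shear stress τ_allow = 165/2.6 = 63.46 MPa.
For a solid shaft τ = 16T/(πd³), so d³ = 16T/(π τ_allow) = 16×2.9000×10^7/(π×63.46) = 2.327×10^6 mm³.
d = (2.327×10^6)^(1/3) = 132.5 mm.

d = 133 mm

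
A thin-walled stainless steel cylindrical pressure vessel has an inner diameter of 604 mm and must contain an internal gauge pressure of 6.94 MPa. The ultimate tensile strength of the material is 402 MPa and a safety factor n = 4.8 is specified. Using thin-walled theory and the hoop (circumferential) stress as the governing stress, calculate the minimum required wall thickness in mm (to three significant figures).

σ_allow = 402/4.8 = 83.75 MPa.
Hoop stress σ_h = pD/(2t), so t = pD/(2σ_allow) = 6.94×604/(2×83.75) = 25.03 mm.

t = 25.0 mm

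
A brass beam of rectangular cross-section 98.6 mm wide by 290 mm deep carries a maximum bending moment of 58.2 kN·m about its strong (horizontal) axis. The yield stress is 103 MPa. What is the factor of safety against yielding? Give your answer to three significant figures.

Section modulus S = bh²/6 = 98.6×290²/6 = 1.382×10^6 mm³.
σ = M/S = 5.8200×10^7/1.382×10^6 = 42.11 MPa.
n = 103/42.11 = 2.446.

n = 2.45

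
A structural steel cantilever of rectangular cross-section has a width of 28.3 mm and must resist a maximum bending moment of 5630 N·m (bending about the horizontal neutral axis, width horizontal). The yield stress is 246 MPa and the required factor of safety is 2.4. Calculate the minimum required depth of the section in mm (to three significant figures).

σ_allow = 246/2.4 = 102.5 MPa.
For a rectangular section σ = 6M/(bh²), so h² = 6M/(b σ_allow) = 6×5630000/(28.3×102.5) = 11650 mm².
h = 107.9 mm.

h = 108 mm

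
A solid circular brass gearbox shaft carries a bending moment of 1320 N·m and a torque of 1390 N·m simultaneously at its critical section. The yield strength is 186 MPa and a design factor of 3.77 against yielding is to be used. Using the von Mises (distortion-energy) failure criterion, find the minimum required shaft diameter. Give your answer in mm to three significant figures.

σ_allow = σ_y/n = 186/3.77 = 49.34 MPa.
For a solid shaft σ_b = 32M/(πd³) and τ = 16T/(πd³), so the von Mises stress is σ' = (16/πd³)·√(4M²+3T²).
√(4M²+3T²) = √(4×(1.320×10^6)² + 3×(1.390×10^6)²) = 3.573×10^6 N·mm.
d³ = 16×3.573×10^6/(π×49.34) = 368800 mm³.
d = 71.71 mm.

d = 71.7 mm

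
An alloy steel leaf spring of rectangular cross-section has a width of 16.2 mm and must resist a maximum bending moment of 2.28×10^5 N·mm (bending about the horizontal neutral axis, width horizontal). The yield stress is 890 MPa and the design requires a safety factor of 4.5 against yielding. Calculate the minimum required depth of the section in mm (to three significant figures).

h = 20.7 mm

σ_allow = 890/4.5 = 197.8 MPa.
For a rectangular section σ = 6M/(bh²), so h² = 6M/(b σ_allow) = 6×228000/(16.2×197.8) = 427.0 mm².
h = 20.66 mm.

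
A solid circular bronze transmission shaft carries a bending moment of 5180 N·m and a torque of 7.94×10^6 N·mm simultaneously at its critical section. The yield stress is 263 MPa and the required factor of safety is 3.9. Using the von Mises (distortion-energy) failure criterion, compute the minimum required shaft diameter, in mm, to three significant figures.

d = 109 mm

σ_allow = σ_y/n = 263/3.9 = 67.44 MPa.
For a solid shaft σ_b = 32M/(πd³) and τ = 16T/(πd³), so the von Mises stress is σ' = (16/πd³)·√(4M²+3T²).
√(4M²+3T²) = √(4×(5.180×10^6)² + 3×(7.940×10^6)²) = 1.722×10^7 N·mm.
d³ = 16×1.722×10^7/(π×67.44) = 1.300×10^6 mm³.
d = 109.1 mm.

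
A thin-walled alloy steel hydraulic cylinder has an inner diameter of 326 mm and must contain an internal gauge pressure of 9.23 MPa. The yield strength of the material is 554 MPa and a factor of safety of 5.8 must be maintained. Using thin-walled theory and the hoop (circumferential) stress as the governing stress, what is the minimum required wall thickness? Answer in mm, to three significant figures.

σ_allow = 554/5.8 = 95.52 MPa.
Hoop stress σ_h = pD/(2t), so t = pD/(2σ_allow) = 9.23×326/(2×95.52) = 15.75 mm.

t = 15.8 mm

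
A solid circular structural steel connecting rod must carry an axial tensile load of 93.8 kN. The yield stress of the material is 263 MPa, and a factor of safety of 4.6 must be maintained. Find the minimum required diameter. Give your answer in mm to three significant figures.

d = 45.7 mm

Allowable stress σ_allow = 263/4.6 = 57.17 MPa.
Required area A = F/σ_allow = 93800/57.17 = 1641 mm².
A = πd²/4 → d = √(4A/π) = 45.70 mm.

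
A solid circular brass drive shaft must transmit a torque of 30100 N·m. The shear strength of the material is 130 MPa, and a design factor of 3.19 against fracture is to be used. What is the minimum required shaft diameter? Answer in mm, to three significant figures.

d = 156 mm

Allowable shear stress τ_allow = 130/3.19 = 40.75 MPa.
For a solid shaft τ = 16T/(πd³), so d³ = 16T/(π τ_allow) = 16×3.0100×10^7/(π×40.75) = 3.762×10^6 mm³.
d = (3.762×10^6)^(1/3) = 155.5 mm.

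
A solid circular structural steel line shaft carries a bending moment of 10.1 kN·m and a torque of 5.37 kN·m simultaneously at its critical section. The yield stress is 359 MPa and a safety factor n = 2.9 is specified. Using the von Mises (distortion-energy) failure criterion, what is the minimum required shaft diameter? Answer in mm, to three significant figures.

σ_allow = σ_y/n = 359/2.9 = 123.8 MPa.
For a solid shaft σ_b = 32M/(πd³) and τ = 16T/(πd³), so the von Mises stress is σ' = (16/πd³)·√(4M²+3T²).
√(4M²+3T²) = √(4×(1.010×10^7)² + 3×(5.370×10^6)²) = 2.224×10^7 N·mm.
d³ = 16×2.224×10^7/(π×123.8) = 914900 mm³.
d = 97.08 mm.

d = 97.1 mm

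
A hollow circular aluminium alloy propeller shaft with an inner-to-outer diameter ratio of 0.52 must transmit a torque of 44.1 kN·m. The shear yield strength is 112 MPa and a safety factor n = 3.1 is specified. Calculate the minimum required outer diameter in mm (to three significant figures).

τ_allow = 112/3.1 = 36.13 MPa.
For a hollow shaft τ = 16T/[πd_o³(1−k⁴)] with k = 0.52, so 1−k⁴ = 0.9269.
d_o³ = 16T/[π τ_allow (1−k⁴)] = 16×4.4100×10^7/(π×36.13×0.9269) = 6.707×10^6 mm³.
d_o = 188.6 mm.

d_o = 189 mm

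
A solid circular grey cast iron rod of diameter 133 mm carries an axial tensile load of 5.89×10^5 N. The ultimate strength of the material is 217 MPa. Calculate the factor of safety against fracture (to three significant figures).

n = 5.12

A = πd²/4 = 13890 mm².
σ = F/A = 589000/13890 = 42.40 MPa.
n = 217/42.40 = 5.118.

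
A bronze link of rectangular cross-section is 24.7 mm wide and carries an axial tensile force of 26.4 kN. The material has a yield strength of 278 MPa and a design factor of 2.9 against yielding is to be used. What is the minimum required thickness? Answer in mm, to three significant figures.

σ_allow = 278/2.9 = 95.86 MPa.
Required area A = F/σ_allow = 26400/95.86 = 275.4 mm².
t = A/w = 275.4/24.7 = 11.15 mm.

t = 11.1 mm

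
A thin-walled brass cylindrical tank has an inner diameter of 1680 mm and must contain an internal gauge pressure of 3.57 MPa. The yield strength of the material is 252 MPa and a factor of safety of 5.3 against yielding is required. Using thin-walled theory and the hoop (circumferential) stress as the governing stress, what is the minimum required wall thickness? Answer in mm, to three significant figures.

σ_allow = 252/5.3 = 47.55 MPa.
Hoop stress σ_h = pD/(2t), so t = pD/(2σ_allow) = 3.57×1680/(2×47.55) = 63.07 mm.

t = 63.1 mm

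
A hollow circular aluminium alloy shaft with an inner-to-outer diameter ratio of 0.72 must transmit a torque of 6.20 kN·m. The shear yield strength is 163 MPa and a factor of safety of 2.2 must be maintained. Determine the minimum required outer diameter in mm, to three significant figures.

τ_allow = 163/2.2 = 74.09 MPa.
For a hollow shaft τ = 16T/[πd_o³(1−k⁴)] with k = 0.72, so 1−k⁴ = 0.7313.
d_o³ = 16T/[π τ_allow (1−k⁴)] = 16×6200000/(π×74.09×0.7313) = 582800 mm³.
d_o = 83.53 mm.

d_o = 83.5 mm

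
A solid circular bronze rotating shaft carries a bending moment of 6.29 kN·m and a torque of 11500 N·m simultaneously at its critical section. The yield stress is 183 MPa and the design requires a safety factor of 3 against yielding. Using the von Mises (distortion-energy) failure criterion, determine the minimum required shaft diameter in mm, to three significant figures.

d = 125 mm

σ_allow = σ_y/n = 183/3 = 61.00 MPa.
For a solid shaft σ_b = 32M/(πd³) and τ = 16T/(πd³), so the von Mises stress is σ' = (16/πd³)·√(4M²+3T²).
√(4M²+3T²) = √(4×(6.290×10^6)² + 3×(1.150×10^7)²) = 2.356×10^7 N·mm.
d³ = 16×2.356×10^7/(π×61.00) = 1.967×10^6 mm³.
d = 125.3 mm.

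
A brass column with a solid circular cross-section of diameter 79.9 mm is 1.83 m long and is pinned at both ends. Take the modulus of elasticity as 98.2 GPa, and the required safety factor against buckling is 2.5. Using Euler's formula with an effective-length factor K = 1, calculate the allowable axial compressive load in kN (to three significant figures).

I = πd⁴/64 = π×79.9⁴/64 = 2.001×10^6 mm⁴.
Effective length L_e = KL = 1×1.83 m = 1830 mm.
Euler critical load P_cr = π²EI/L_e² = π²×98200×2.001×10^6/1830² = 579000 N.
P_allow = P_cr/n = 579000/2.5 = 231600 N.

P_allow = 232 kN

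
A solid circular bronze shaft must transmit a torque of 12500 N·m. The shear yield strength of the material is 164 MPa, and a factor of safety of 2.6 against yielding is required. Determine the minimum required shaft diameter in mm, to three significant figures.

d = 100 mm

Allowable shear stress τ_allow = 164/2.6 = 63.08 MPa.
For a solid shaft τ = 16T/(πd³), so d³ = 16T/(π τ_allow) = 16×1.2500×10^7/(π×63.08) = 1.009×10^6 mm³.
d = (1.009×10^6)^(1/3) = 100.3 mm.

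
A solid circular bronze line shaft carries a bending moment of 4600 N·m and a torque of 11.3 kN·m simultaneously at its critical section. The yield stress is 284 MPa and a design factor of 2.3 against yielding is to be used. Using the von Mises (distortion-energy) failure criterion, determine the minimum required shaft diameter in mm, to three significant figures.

d = 96.3 mm

σ_allow = σ_y/n = 284/2.3 = 123.5 MPa.
For a solid shaft σ_b = 32M/(πd³) and τ = 16T/(πd³), so the von Mises stress is σ' = (16/πd³)·√(4M²+3T²).
√(4M²+3T²) = √(4×(4.600×10^6)² + 3×(1.130×10^7)²) = 2.163×10^7 N·mm.
d³ = 16×2.163×10^7/(π×123.5) = 892000 mm³.
d = 96.26 mm.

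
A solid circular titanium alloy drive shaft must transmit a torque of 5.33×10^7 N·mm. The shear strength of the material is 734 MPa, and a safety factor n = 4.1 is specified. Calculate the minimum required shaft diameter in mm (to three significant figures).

Allowable shear stress τ_allow = 734/4.1 = 179.0 MPa.
For a solid shaft τ = 16T/(πd³), so d³ = 16T/(π τ_allow) = 16×5.3300×10^7/(π×179.0) = 1.516×10^6 mm³.
d = (1.516×10^6)^(1/3) = 114.9 mm.

d = 115 mm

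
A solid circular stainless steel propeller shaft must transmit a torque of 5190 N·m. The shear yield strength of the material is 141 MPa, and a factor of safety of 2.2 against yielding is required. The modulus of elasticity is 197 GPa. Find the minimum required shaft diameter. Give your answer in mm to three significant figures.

d = 74.4 mm

Allowable shear stress τ_allow = 141/2.2 = 64.09 MPa.
For a solid shaft τ = 16T/(πd³), so d³ = 16T/(π τ_allow) = 16×5190000/(π×64.09) = 412400 mm³.
d = (412400)^(1/3) = 74.44 mm.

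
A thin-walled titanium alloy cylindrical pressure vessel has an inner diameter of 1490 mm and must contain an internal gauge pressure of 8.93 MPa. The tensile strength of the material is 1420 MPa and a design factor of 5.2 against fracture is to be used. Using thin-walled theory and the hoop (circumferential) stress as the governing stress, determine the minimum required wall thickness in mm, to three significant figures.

t = 24.4 mm

σ_allow = 1420/5.2 = 273.1 MPa.
Hoop stress σ_h = pD/(2t), so t = pD/(2σ_allow) = 8.93×1490/(2×273.1) = 24.36 mm.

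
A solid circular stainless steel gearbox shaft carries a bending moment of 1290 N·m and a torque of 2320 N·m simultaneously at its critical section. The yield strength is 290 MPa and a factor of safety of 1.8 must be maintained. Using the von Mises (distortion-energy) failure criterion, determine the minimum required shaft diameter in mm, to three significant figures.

d = 53.2 mm

σ_allow = σ_y/n = 290/1.8 = 161.1 MPa.
For a solid shaft σ_b = 32M/(πd³) and τ = 16T/(πd³), so the von Mises stress is σ' = (16/πd³)·√(4M²+3T²).
√(4M²+3T²) = √(4×(1.290×10^6)² + 3×(2.320×10^6)²) = 4.775×10^6 N·mm.
d³ = 16×4.775×10^6/(π×161.1) = 151000 mm³.
d = 53.25 mm.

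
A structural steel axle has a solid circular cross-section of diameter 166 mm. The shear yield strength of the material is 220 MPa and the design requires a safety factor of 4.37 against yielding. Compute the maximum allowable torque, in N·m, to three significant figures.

τ_allow = 220/4.37 = 50.34 MPa.
For a solid shaft T_allow = τ_allow·πd³/16; πd³/16 = π×166³/16 = 898200 mm³.
T_allow = 50.34×898200 = 4.522×10^7 N·mm = 45220 N·m.

T_allow = 45200 N·m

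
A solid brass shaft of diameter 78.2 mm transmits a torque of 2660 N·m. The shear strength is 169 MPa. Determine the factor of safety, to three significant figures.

n = 5.97

τ = 16T/(πd³) = 16×2660000/(π×78.2³) = 28.33 MPa.
n = τ_limit/τ = 169/28.33 = 5.966.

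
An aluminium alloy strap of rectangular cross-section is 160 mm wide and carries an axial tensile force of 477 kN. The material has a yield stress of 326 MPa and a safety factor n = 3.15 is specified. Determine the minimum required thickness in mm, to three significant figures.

σ_allow = 326/3.15 = 103.5 MPa.
Required area A = F/σ_allow = 477000/103.5 = 4609 mm².
t = A/w = 4609/160 = 28.81 mm.

t = 28.8 mm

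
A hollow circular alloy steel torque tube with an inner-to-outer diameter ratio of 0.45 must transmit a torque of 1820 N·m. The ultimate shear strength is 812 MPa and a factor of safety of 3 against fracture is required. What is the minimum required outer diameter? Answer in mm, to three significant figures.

d_o = 32.9 mm

τ_allow = 812/3 = 270.7 MPa.
For a hollow shaft τ = 16T/[πd_o³(1−k⁴)] with k = 0.45, so 1−k⁴ = 0.9590.
d_o³ = 16T/[π τ_allow (1−k⁴)] = 16×1820000/(π×270.7×0.9590) = 35710 mm³.
d_o = 32.93 mm.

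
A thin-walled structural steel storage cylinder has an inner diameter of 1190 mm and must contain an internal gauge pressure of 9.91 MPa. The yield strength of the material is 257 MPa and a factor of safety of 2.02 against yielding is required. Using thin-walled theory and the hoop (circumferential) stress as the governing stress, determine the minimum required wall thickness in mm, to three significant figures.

t = 46.3 mm

σ_allow = 257/2.02 = 127.2 MPa.
Hoop stress σ_h = pD/(2t), so t = pD/(2σ_allow) = 9.91×1190/(2×127.2) = 46.35 mm.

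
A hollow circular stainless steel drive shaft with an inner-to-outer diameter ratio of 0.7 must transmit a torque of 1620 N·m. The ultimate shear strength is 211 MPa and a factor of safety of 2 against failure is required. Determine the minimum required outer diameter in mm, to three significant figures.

τ_allow = 211/2 = 105.5 MPa.
For a hollow shaft τ = 16T/[πd_o³(1−k⁴)] with k = 0.7, so 1−k⁴ = 0.7599.
d_o³ = 16T/[π τ_allow (1−k⁴)] = 16×1620000/(π×105.5×0.7599) = 102900 mm³.
d_o = 46.86 mm.

d_o = 46.9 mm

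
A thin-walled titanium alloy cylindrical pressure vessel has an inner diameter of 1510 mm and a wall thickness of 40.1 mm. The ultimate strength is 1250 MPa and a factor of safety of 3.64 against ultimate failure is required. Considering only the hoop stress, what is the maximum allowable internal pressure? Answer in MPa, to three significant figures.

σ_allow = 1250/3.64 = 343.4 MPa.
σ_h = pD/(2t) → p_allow = 2σ_allow t/D = 2×343.4×40.1/1510 = 18.24 MPa.

p_allow = 18.2 MPa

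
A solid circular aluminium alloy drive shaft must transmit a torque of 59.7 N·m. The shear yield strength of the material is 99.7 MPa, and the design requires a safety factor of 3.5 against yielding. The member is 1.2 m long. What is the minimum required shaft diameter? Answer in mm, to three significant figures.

d = 22.0 mm

Allowable shear stress τ_allow = 99.7/3.5 = 28.49 MPa.
For a solid shaft τ = 16T/(πd³), so d³ = 16T/(π τ_allow) = 16×59700/(π×28.49) = 10670 mm³.
d = (10670)^(1/3) = 22.02 mm.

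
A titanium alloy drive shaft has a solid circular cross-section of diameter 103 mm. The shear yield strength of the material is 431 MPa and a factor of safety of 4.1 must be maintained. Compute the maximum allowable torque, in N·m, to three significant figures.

τ_allow = 431/4.1 = 105.1 MPa.
For a solid shaft T_allow = τ_allow·πd³/16; πd³/16 = π×103³/16 = 214600 mm³.
T_allow = 105.1×214600 = 2.255×10^7 N·mm = 22550 N·m.

T_allow = 22600 N·m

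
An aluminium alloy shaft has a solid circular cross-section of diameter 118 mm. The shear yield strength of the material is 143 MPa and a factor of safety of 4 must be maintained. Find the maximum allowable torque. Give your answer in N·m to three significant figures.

T_allow = 11500 N·m

τ_allow = 143/4 = 35.75 MPa.
For a solid shaft T_allow = τ_allow·πd³/16; πd³/16 = π×118³/16 = 322600 mm³.
T_allow = 35.75×322600 = 1.153×10^7 N·mm = 11530 N·m.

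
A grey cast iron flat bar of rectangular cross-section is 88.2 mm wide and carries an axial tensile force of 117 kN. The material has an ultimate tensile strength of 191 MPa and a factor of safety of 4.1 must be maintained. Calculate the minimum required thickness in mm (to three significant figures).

σ_allow = 191/4.1 = 46.59 MPa.
Required area A = F/σ_allow = 117000/46.59 = 2512 mm².
t = A/w = 2512/88.2 = 28.48 mm.

t = 28.5 mm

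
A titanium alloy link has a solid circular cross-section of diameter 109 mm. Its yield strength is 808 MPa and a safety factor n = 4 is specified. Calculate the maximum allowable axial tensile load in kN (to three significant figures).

F_allow = 1880 kN

σ_allow = 808/4 = 202.0 MPa.
A = πd²/4 = π×109²/4 = 9331 mm².
F_allow = σ_allow × A = 202.0×9331 = 1.885×10^6 N.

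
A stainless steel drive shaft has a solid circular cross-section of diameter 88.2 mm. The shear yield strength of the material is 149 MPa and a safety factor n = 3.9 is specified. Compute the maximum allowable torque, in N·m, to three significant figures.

τ_allow = 149/3.9 = 38.21 MPa.
For a solid shaft T_allow = τ_allow·πd³/16; πd³/16 = π×88.2³/16 = 134700 mm³.
T_allow = 38.21×134700 = 5.147×10^6 N·mm = 5147 N·m.

T_allow = 5150 N·m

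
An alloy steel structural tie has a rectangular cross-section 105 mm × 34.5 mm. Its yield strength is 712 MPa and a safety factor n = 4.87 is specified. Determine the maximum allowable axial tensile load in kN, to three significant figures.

F_allow = 530 kN

σ_allow = 712/4.87 = 146.2 MPa.
A = 105×34.5 = 3622 mm².
F_allow = σ_allow × A = 146.2×3622 = 529600 N.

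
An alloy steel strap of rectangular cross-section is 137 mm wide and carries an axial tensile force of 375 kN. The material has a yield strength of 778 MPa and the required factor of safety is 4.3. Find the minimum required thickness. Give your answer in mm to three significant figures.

σ_allow = 778/4.3 = 180.9 MPa.
Required area A = F/σ_allow = 375000/180.9 = 2073 mm².
t = A/w = 2073/137 = 15.13 mm.

t = 15.1 mm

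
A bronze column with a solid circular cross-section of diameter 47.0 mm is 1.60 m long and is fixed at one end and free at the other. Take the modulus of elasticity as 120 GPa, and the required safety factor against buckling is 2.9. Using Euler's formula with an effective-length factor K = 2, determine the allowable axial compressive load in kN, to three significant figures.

P_allow = 9.55 kN

I = πd⁴/64 = π×47.0⁴/64 = 239500 mm⁴.
Effective length L_e = KL = 2×1.60 m = 3200 mm.
Euler critical load P_cr = π²EI/L_e² = π²×120000×239500/3200² = 27700 N.
P_allow = P_cr/n = 27700/2.9 = 9553 N.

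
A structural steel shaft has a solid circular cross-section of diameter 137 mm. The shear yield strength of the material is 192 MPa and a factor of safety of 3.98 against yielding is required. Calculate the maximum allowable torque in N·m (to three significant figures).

T_allow = 24400 N·m

τ_allow = 192/3.98 = 48.24 MPa.
For a solid shaft T_allow = τ_allow·πd³/16; πd³/16 = π×137³/16 = 504900 mm³.
T_allow = 48.24×504900 = 2.436×10^7 N·mm = 24360 N·m.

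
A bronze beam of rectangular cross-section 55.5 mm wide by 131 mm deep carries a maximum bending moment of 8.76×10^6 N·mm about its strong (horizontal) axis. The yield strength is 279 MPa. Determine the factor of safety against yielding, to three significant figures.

Section modulus S = bh²/6 = 55.5×131²/6 = 158700 mm³.
σ = M/S = 8760000/158700 = 55.18 MPa.
n = 279/55.18 = 5.056.

n = 5.06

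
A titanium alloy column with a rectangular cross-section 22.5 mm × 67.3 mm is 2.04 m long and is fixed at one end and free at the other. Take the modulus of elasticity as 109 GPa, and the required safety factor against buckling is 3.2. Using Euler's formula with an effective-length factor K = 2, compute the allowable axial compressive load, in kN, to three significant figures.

P_allow = 1.29 kN

Buckling occurs about the weak axis: I_min = h·b³/12 = 67.3×22.5³/12 = 63880 mm⁴ (b = 22.5 mm is the smaller dimension).
Effective length L_e = KL = 2×2.04 m = 4080 mm.
Euler critical load P_cr = π²EI/L_e² = π²×109000×63880/4080² = 4128 N.
P_allow = P_cr/n = 4128/3.2 = 1290 N.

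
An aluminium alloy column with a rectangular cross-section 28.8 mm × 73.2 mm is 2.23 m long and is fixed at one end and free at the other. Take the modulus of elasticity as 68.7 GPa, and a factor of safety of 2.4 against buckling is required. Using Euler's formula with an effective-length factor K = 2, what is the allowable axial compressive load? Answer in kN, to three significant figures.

P_allow = 2.07 kN

Buckling occurs about the weak axis: I_min = h·b³/12 = 73.2×28.8³/12 = 145700 mm⁴ (b = 28.8 mm is the smaller dimension).
Effective length L_e = KL = 2×2.23 m = 4460 mm.
Euler critical load P_cr = π²EI/L_e² = π²×68700×145700/4460² = 4967 N.
P_allow = P_cr/n = 4967/2.4 = 2070 N.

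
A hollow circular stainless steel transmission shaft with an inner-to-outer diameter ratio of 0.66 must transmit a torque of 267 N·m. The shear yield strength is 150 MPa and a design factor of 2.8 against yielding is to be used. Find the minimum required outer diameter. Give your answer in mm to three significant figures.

d_o = 31.5 mm

τ_allow = 150/2.8 = 53.57 MPa.
For a hollow shaft τ = 16T/[πd_o³(1−k⁴)] with k = 0.66, so 1−k⁴ = 0.8103.
d_o³ = 16T/[π τ_allow (1−k⁴)] = 16×267000/(π×53.57×0.8103) = 31330 mm³.
d_o = 31.52 mm.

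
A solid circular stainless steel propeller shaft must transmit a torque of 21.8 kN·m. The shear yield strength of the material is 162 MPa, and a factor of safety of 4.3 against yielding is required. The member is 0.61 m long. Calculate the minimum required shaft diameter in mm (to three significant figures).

Allowable shear stress τ_allow = 162/4.3 = 37.67 MPa.
For a solid shaft τ = 16T/(πd³), so d³ = 16T/(π τ_allow) = 16×2.1800×10^7/(π×37.67) = 2.947×10^6 mm³.
d = (2.947×10^6)^(1/3) = 143.4 mm.

d = 143 mm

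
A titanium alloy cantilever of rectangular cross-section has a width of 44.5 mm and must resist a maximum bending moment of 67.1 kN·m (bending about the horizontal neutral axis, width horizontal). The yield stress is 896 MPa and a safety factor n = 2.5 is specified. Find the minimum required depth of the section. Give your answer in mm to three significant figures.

h = 159 mm

σ_allow = 896/2.5 = 358.4 MPa.
For a rectangular section σ = 6M/(bh²), so h² = 6M/(b σ_allow) = 6×6.7100×10^7/(44.5×358.4) = 25240 mm².
h = 158.9 mm.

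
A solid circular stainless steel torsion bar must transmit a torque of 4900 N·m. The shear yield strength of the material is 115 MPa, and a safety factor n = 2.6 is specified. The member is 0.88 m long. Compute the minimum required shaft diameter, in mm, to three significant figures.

Allowable shear stress τ_allow = 115/2.6 = 44.23 MPa.
For a solid shaft τ = 16T/(πd³), so d³ = 16T/(π τ_allow) = 16×4900000/(π×44.23) = 564200 mm³.
d = (564200)^(1/3) = 82.63 mm.

d = 82.6 mm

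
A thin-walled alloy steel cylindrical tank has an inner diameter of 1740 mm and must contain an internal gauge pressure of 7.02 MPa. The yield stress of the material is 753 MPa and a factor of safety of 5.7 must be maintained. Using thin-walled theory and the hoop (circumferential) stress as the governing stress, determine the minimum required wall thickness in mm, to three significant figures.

σ_allow = 753/5.7 = 132.1 MPa.
Hoop stress σ_h = pD/(2t), so t = pD/(2σ_allow) = 7.02×1740/(2×132.1) = 46.23 mm.

t = 46.2 mm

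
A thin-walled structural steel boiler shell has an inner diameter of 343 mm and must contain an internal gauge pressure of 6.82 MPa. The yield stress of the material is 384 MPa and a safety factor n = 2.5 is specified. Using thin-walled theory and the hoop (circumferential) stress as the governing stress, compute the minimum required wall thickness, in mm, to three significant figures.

t = 7.61 mm

σ_allow = 384/2.5 = 153.6 MPa.
Hoop stress σ_h = pD/(2t), so t = pD/(2σ_allow) = 6.82×343/(2×153.6) = 7.615 mm.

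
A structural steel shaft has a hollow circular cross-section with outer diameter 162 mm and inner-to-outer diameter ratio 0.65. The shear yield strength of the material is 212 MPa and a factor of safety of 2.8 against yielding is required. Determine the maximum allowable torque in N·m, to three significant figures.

τ_allow = 212/2.8 = 75.71 MPa.
For a hollow shaft T_allow = τ_allow·πd_o³(1−k⁴)/16 with 1−k⁴ = 0.8215, so πd_o³(1−k⁴)/16 = 685800 mm³.
T_allow = 75.71×685800 = 5.192×10^7 N·mm = 51920 N·m.

T_allow = 51900 N·m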